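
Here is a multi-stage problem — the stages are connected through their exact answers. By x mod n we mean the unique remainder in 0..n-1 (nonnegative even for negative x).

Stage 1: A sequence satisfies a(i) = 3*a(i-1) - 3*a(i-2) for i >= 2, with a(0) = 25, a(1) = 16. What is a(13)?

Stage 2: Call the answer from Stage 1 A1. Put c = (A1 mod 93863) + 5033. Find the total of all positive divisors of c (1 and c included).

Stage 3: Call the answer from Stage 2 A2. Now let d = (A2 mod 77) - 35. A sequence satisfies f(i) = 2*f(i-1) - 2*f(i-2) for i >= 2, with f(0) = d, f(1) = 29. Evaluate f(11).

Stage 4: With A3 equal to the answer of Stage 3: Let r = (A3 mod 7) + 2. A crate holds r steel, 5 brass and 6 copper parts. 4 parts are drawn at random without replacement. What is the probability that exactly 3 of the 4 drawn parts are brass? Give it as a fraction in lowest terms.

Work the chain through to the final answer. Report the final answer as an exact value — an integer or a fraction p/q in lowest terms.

Stage 1: a(2) = 3*(16) - 3*(25) = -27; iterating: a(2)=-27, a(3)=-129, a(4)=-306, a(5)=-531, a(6)=-675, a(7)=-432, a(8)=729, a(9)=3483, a(10)=8262, a(11)=14337, a(12)=18225, a(13)=11664; answer 11664
Stage 2: A1 = 11664; c = 16697; 16697 = 59 * 283; sigma = (1 + 59) * (1 + 283) = 60 * 284 = 17040; answer 17040
Stage 3: A2 = 17040; d = -12; f(2) = 2*(29) - 2*(-12) = 82; iterating: f(2)=82, f(3)=106, f(4)=48, f(5)=-116, f(6)=-328, f(7)=-424, f(8)=-192, f(9)=464, f(10)=1312, f(11)=1696; answer 1696
Stage 4: A3 = 1696; r = 4; total draws C(15,4) = 1365; favorable C(5,3)*C(10,1) = 100; P = 20/273; answer 20/273

20/273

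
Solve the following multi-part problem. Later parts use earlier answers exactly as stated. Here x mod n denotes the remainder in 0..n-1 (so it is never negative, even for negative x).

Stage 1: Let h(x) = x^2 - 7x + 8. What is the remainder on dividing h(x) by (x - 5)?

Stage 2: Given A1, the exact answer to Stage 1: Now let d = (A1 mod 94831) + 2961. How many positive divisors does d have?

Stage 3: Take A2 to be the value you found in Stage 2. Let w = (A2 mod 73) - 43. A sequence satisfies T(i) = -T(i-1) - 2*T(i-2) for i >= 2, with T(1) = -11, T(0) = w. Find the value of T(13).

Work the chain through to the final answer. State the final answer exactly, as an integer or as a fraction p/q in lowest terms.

Stage 1: remainder = value at the root: 1*(5)^2 - 7*(5)^1 + 8 = (25) + (-35) + (8) = -2; answer -2
Stage 2: A1 = -2; d = 97790; 97790 = 2 * 5 * 7 * 11 * 127; number of divisors = (1+1) * (1+1) * (1+1) * (1+1) * (1+1) = 32; answer 32
Stage 3: A2 = 32; w = -11; T(2) = -1*(-11) - 2*(-11) = 33; iterating: T(2)=33, T(3)=-11, T(4)=-55, T(5)=77, T(6)=33, T(7)=-187, T(8)=121, T(9)=253, T(10)=-495, T(11)=-11, T(12)=1001, T(13)=-979; answer -979

-979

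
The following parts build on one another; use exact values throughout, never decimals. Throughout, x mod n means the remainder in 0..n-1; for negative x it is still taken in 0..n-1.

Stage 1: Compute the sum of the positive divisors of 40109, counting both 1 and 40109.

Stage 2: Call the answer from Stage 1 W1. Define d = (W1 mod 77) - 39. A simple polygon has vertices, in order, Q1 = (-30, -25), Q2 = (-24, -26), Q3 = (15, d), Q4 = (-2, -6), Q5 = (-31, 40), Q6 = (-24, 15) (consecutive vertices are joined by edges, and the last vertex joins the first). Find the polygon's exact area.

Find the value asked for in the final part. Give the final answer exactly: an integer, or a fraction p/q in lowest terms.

Stage 1: 40109 = 19 * 2111; sigma = (1 + 19) * (1 + 2111) = 20 * 2112 = 42240; answer 42240
Stage 2: W1 = 42240; d = 5; cross terms: (-30*-26 - -24*-25)=180, (-24*5 - 15*-26)=270, (15*-6 - -2*5)=-80, (-2*40 - -31*-6)=-266, (-31*15 - -24*40)=495, (-24*-25 - -30*15)=1050; twice the area = |1649| = 1649; area = 1649/2; answer 1649/2

1649/2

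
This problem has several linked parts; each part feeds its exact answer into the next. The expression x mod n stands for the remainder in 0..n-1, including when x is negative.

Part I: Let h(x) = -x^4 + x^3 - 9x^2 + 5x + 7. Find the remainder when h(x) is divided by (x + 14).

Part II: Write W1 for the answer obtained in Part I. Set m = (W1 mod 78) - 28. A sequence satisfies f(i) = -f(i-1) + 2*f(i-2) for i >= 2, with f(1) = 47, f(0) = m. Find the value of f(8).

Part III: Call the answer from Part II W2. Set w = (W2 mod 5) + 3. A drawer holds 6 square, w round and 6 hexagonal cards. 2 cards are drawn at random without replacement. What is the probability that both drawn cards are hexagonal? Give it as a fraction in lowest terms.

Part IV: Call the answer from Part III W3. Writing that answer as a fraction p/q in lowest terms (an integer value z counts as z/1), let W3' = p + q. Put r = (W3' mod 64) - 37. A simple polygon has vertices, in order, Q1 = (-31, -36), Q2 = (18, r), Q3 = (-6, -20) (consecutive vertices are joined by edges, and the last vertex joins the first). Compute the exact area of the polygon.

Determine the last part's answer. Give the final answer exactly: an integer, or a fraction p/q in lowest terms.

292

Part I: remainder = value at the root: -1*(-14)^4 + 1*(-14)^3 - 9*(-14)^2 + 5*(-14)^1 + 7 = (-38416) + (-2744) + (-1764) + (-70) + (7) = -42987; answer -42987
Part II: W1 = -42987; m = 41; f(2) = -1*(47) + 2*(41) = 35; iterating: f(2)=35, f(3)=59, f(4)=11, f(5)=107, f(6)=-85, f(7)=299, f(8)=-469; answer -469
Part III: W2 = -469; w = 4; total draws C(16,2) = 120; favorable C(6,2) = 15; P = 1/8; answer 1/8
Part IV: W3 = 1/8; threaded value p + q = 9; r = -28; cross terms: (-31*-28 - 18*-36)=1516, (18*-20 - -6*-28)=-528, (-6*-36 - -31*-20)=-404; twice the area = |584| = 584; area = 292; answer 292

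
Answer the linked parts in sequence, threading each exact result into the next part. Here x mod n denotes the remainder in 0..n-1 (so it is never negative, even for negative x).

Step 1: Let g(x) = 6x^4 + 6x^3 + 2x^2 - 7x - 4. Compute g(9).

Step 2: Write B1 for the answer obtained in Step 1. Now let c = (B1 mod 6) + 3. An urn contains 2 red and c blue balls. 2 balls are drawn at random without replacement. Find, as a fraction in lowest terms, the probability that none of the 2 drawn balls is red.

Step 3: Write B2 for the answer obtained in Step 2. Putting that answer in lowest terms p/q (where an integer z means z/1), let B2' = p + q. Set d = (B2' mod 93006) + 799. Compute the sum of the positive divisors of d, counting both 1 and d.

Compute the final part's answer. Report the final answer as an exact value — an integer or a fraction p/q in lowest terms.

1650

Step 1: 6*(9)^4 + 6*(9)^3 + 2*(9)^2 - 7*(9)^1 - 4 = (39366) + (4374) + (162) + (-63) + (-4) = 43835; answer 43835
Step 2: B1 = 43835; c = 8; total draws C(10,2) = 45; favorable C(8,2) = 28; P = 28/45; answer 28/45
Step 3: B2 = 28/45; threaded value p + q = 73; d = 872; 872 = 2^3 * 109; sigma = (1 + 2 + 4 + 8) * (1 + 109) = 15 * 110 = 1650; answer 1650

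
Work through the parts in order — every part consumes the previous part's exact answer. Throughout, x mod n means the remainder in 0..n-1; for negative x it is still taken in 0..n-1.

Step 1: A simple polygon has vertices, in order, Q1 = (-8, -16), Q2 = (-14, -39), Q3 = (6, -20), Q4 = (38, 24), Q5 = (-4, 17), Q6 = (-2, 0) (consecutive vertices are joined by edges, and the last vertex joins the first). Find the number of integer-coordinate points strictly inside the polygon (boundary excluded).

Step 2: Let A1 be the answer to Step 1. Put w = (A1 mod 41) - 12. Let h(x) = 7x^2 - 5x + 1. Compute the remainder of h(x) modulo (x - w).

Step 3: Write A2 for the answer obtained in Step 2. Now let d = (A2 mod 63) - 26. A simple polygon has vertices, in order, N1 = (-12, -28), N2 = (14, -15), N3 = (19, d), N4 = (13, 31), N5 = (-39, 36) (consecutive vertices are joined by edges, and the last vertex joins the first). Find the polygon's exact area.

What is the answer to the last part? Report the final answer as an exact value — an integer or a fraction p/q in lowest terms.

4679/2

Step 1: cross terms: (-8*-39 - -14*-16)=88, (-14*-20 - 6*-39)=514, (6*24 - 38*-20)=904, (38*17 - -4*24)=742, (-4*0 - -2*17)=34, (-2*-16 - -8*0)=32; twice the area = |2314| = 2314; area = 1157; boundary points = 1 + 1 + 4 + 7 + 1 + 2 = 16; strictly interior points = area - boundary/2 + 1 = 1150; answer 1150
Step 2: A1 = 1150; w = -10; remainder = value at the root: 7*(-10)^2 - 5*(-10)^1 + 1 = (700) + (50) + (1) = 751; answer 751
Step 3: A2 = 751; d = 32; cross terms: (-12*-15 - 14*-28)=572, (14*32 - 19*-15)=733, (19*31 - 13*32)=173, (13*36 - -39*31)=1677, (-39*-28 - -12*36)=1524; twice the area = |4679| = 4679; area = 4679/2; answer 4679/2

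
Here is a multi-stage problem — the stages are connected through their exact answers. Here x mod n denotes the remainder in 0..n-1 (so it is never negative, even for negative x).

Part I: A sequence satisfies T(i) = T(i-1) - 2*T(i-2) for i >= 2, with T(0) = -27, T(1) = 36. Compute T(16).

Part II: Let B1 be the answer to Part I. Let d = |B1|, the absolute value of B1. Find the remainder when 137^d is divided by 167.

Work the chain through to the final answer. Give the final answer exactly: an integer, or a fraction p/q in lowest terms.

8

Part I: T(2) = 1*(36) - 2*(-27) = 90; iterating: T(2)=90, T(3)=18, T(4)=-162, T(5)=-198, T(6)=126, T(7)=522, T(8)=270, T(9)=-774, T(10)=-1314, T(11)=234, T(12)=2862, T(13)=2394, T(14)=-3330, T(15)=-8118, T(16)=-1458; answer -1458
Part II: B1 = -1458; d = 1458; squarings mod 167: 137^1=137, 137^2=65, 137^4=50, 137^8=162, 137^16=25, 137^32=124, 137^64=12, 137^128=144, 137^256=28, 137^512=116, 137^1024=96; 137^1458 = 137^2 * 137^16 * 137^32 * 137^128 * 137^256 * 137^1024 = 8 (mod 167); answer 8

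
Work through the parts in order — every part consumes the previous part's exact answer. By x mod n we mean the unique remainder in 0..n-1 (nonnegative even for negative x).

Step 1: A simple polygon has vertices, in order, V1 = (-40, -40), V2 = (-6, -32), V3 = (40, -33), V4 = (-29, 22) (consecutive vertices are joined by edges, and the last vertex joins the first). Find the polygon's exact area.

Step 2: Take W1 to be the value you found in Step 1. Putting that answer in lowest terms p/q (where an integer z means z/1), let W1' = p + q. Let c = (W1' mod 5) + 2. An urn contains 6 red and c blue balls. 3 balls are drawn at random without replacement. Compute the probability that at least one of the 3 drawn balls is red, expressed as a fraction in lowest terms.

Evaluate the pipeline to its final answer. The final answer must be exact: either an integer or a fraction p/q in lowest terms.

Step 1: cross terms: (-40*-32 - -6*-40)=1040, (-6*-33 - 40*-32)=1478, (40*22 - -29*-33)=-77, (-29*-40 - -40*22)=2040; twice the area = |4481| = 4481; area = 4481/2; answer 4481/2
Step 2: W1 = 4481/2; threaded value p + q = 4483; c = 5; total draws C(11,3) = 165; complement C(5,3) = 10; favorable 165 - 10 = 155; P = 31/33; answer 31/33

31/33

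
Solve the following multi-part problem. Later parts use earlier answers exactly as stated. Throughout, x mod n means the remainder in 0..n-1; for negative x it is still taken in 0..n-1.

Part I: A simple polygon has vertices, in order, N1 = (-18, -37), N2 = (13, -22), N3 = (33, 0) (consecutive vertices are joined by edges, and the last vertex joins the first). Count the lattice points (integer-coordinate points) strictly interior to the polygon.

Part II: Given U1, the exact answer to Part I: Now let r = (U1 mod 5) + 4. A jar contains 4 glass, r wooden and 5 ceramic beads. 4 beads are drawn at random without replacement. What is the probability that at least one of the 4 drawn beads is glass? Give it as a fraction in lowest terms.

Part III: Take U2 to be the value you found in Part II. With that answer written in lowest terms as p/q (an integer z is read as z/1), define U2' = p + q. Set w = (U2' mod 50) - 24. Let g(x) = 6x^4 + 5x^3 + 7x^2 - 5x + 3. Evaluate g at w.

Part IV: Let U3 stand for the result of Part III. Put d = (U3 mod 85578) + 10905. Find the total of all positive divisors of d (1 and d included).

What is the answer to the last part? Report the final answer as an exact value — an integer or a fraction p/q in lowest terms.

Part I: cross terms: (-18*-22 - 13*-37)=877, (13*0 - 33*-22)=726, (33*-37 - -18*0)=-1221; twice the area = |382| = 382; area = 191; boundary points = 1 + 2 + 1 = 4; strictly interior points = area - boundary/2 + 1 = 190; answer 190
Part II: U1 = 190; r = 4; total draws C(13,4) = 715; complement C(9,4) = 126; favorable 715 - 126 = 589; P = 589/715; answer 589/715
Part III: U2 = 589/715; threaded value p + q = 1304; w = -20; 6*(-20)^4 + 5*(-20)^3 + 7*(-20)^2 - 5*(-20)^1 + 3 = (960000) + (-40000) + (2800) + (100) + (3) = 922903; answer 922903
Part IV: U3 = 922903; d = 78028; 78028 = 2^2 * 19507; sigma = (1 + 2 + 4) * (1 + 19507) = 7 * 19508 = 136556; answer 136556

136556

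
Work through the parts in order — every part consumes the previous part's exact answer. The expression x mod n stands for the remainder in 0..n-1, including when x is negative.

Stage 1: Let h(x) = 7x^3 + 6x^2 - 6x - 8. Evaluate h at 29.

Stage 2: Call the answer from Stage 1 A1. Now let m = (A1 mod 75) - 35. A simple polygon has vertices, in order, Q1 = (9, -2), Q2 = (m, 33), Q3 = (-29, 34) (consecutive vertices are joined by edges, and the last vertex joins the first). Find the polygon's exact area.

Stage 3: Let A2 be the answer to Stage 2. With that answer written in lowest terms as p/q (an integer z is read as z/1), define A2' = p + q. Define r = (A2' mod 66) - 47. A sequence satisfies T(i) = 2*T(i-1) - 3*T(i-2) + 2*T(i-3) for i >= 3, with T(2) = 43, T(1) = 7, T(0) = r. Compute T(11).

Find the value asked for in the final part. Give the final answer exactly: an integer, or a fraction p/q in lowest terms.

Stage 1: 7*(29)^3 + 6*(29)^2 - 6*(29)^1 - 8 = (170723) + (5046) + (-174) + (-8) = 175587; answer 175587
Stage 2: A1 = 175587; m = -23; cross terms: (9*33 - -23*-2)=251, (-23*34 - -29*33)=175, (-29*-2 - 9*34)=-248; twice the area = |178| = 178; area = 89; answer 89
Stage 3: A2 = 89; threaded value p + q = 90; r = -23; T(3) = 2*(43) - 3*(7) + 2*(-23) = 19; iterating: T(3)=19, T(4)=-77, T(5)=-125, T(6)=19, T(7)=259, T(8)=211, T(9)=-317, T(10)=-749, T(11)=-125; answer -125

-125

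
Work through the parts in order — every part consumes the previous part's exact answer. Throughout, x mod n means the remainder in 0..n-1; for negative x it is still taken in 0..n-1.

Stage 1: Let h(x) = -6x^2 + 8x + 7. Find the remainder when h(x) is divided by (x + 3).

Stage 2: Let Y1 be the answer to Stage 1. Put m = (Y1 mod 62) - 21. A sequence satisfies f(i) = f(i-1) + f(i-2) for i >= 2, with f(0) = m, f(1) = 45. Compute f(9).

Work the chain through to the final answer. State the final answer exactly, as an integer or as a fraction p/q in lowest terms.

2202

Stage 1: remainder = value at the root: -6*(-3)^2 + 8*(-3)^1 + 7 = (-54) + (-24) + (7) = -71; answer -71
Stage 2: Y1 = -71; m = 32; f(2) = 1*(45) + 1*(32) = 77; iterating: f(2)=77, f(3)=122, f(4)=199, f(5)=321, f(6)=520, f(7)=841, f(8)=1361, f(9)=2202; answer 2202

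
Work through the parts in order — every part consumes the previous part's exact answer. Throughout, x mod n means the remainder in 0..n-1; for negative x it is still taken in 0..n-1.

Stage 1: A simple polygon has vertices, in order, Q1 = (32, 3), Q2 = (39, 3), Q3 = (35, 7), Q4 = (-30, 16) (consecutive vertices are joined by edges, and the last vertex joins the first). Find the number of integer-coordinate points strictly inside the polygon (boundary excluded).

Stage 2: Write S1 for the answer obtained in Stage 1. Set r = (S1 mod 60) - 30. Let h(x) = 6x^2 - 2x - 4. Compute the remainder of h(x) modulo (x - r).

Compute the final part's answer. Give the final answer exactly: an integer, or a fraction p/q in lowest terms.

16

Stage 1: cross terms: (32*3 - 39*3)=-21, (39*7 - 35*3)=168, (35*16 - -30*7)=770, (-30*3 - 32*16)=-602; twice the area = |315| = 315; area = 315/2; boundary points = 7 + 4 + 1 + 1 = 13; strictly interior points = area - boundary/2 + 1 = 152; answer 152
Stage 2: S1 = 152; r = 2; remainder = value at the root: 6*(2)^2 - 2*(2)^1 - 4 = (24) + (-4) + (-4) = 16; answer 16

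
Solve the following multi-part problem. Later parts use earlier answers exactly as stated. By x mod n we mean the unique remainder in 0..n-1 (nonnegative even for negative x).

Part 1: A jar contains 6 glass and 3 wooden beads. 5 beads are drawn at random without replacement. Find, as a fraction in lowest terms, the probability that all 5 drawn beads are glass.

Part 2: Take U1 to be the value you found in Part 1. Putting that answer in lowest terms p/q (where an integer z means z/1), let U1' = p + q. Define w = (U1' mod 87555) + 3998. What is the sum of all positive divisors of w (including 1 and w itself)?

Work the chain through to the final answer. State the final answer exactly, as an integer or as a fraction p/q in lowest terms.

Part 1: total draws C(9,5) = 126; favorable C(6,5) = 6; P = 1/21; answer 1/21
Part 2: U1 = 1/21; threaded value p + q = 22; w = 4020; 4020 = 2^2 * 3 * 5 * 67; sigma = (1 + 2 + 4) * (1 + 3) * (1 + 5) * (1 + 67) = 7 * 4 * 6 * 68 = 11424; answer 11424

11424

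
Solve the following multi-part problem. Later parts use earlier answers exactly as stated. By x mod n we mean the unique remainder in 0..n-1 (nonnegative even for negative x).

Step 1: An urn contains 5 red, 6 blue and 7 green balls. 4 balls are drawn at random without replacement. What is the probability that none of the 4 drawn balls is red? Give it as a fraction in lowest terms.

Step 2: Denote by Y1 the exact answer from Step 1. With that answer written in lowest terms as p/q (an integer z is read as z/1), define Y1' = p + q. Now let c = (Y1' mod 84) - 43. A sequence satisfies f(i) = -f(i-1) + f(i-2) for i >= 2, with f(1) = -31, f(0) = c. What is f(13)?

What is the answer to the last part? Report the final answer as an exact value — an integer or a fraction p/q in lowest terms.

-12983

Step 1: total draws C(18,4) = 3060; favorable C(13,4) = 715; P = 143/612; answer 143/612
Step 2: Y1 = 143/612; threaded value p + q = 755; c = 40; f(2) = -1*(-31) + 1*(40) = 71; iterating: f(2)=71, f(3)=-102, f(4)=173, f(5)=-275, f(6)=448, f(7)=-723, f(8)=1171, f(9)=-1894, f(10)=3065, f(11)=-4959, f(12)=8024, f(13)=-12983; answer -12983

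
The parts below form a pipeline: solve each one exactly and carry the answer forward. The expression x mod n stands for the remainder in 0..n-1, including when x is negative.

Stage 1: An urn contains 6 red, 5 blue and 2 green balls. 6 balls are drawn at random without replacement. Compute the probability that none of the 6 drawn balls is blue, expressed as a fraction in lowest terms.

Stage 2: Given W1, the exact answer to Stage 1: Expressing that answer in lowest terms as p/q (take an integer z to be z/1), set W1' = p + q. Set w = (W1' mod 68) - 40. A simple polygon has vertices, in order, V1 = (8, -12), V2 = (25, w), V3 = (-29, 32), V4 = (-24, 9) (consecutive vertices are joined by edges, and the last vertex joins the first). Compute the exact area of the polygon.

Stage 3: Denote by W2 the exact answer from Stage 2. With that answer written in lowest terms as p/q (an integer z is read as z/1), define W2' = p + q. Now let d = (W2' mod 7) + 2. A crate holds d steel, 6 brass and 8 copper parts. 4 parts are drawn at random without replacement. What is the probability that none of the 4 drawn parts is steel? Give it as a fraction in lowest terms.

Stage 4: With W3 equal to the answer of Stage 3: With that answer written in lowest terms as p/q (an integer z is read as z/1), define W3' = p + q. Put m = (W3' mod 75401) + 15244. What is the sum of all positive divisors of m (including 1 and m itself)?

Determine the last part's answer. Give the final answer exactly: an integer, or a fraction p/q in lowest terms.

Stage 1: total draws C(13,6) = 1716; favorable C(8,6) = 28; P = 7/429; answer 7/429
Stage 2: W1 = 7/429; threaded value p + q = 436; w = -12; cross terms: (8*-12 - 25*-12)=204, (25*32 - -29*-12)=452, (-29*9 - -24*32)=507, (-24*-12 - 8*9)=216; twice the area = |1379| = 1379; area = 1379/2; answer 1379/2
Stage 3: W2 = 1379/2; threaded value p + q = 1381; d = 4; total draws C(18,4) = 3060; favorable C(14,4) = 1001; P = 1001/3060; answer 1001/3060
Stage 4: W3 = 1001/3060; threaded value p + q = 4061; m = 19305; 19305 = 3^3 * 5 * 11 * 13; sigma = (1 + 3 + 9 + 27) * (1 + 5) * (1 + 11) * (1 + 13) = 40 * 6 * 12 * 14 = 40320; answer 40320

40320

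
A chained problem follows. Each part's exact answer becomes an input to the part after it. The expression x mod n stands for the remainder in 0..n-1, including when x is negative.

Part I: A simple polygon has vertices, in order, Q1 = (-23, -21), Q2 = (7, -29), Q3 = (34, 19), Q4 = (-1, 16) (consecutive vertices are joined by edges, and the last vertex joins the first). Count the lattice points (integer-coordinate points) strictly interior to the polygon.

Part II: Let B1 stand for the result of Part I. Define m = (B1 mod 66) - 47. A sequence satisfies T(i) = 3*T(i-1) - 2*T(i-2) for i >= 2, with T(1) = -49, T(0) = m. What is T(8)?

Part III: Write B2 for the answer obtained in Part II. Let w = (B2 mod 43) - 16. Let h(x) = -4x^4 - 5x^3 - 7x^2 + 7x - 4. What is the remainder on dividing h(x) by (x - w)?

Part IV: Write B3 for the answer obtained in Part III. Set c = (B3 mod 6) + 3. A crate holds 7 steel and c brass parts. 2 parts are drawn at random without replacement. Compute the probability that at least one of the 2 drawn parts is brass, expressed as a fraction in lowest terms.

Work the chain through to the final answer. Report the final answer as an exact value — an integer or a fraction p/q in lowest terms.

34/55

Part I: cross terms: (-23*-29 - 7*-21)=814, (7*19 - 34*-29)=1119, (34*16 - -1*19)=563, (-1*-21 - -23*16)=389; twice the area = |2885| = 2885; area = 2885/2; boundary points = 2 + 3 + 1 + 1 = 7; strictly interior points = area - boundary/2 + 1 = 1440; answer 1440
Part II: B1 = 1440; m = 7; T(2) = 3*(-49) - 2*(7) = -161; iterating: T(2)=-161, T(3)=-385, T(4)=-833, T(5)=-1729, T(6)=-3521, T(7)=-7105, T(8)=-14273; answer -14273
Part III: B2 = -14273; w = -13; remainder = value at the root: -4*(-13)^4 - 5*(-13)^3 - 7*(-13)^2 + 7*(-13)^1 - 4 = (-114244) + (10985) + (-1183) + (-91) + (-4) = -104537; answer -104537
Part IV: B3 = -104537; c = 4; total draws C(11,2) = 55; complement C(7,2) = 21; favorable 55 - 21 = 34; P = 34/55; answer 34/55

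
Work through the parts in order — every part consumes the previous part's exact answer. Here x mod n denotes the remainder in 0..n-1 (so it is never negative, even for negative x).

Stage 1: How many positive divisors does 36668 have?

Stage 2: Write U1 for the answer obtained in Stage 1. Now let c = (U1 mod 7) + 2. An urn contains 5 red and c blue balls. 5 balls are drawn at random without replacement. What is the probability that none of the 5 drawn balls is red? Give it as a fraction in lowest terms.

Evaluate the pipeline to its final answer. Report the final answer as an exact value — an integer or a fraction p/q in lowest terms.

Stage 1: 36668 = 2^2 * 89 * 103; number of divisors = (2+1) * (1+1) * (1+1) = 12; answer 12
Stage 2: U1 = 12; c = 7; total draws C(12,5) = 792; favorable C(7,5) = 21; P = 7/264; answer 7/264

7/264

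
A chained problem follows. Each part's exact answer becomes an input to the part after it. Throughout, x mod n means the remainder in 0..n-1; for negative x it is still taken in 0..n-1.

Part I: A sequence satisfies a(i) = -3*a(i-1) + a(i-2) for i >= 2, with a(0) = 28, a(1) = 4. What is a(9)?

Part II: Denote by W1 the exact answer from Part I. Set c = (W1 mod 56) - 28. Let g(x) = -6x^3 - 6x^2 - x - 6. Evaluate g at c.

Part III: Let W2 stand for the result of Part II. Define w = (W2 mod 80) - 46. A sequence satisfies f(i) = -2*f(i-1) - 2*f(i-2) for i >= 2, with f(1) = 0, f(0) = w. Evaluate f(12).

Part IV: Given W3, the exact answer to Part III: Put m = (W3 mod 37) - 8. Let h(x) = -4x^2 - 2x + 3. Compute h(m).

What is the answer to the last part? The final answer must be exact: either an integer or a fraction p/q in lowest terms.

-87

Part I: a(2) = -3*(4) + 1*(28) = 16; iterating: a(2)=16, a(3)=-44, a(4)=148, a(5)=-488, a(6)=1612, a(7)=-5324, a(8)=17584, a(9)=-58076; answer -58076
Part II: W1 = -58076; c = 24; -6*(24)^3 - 6*(24)^2 - 1*(24)^1 - 6 = (-82944) + (-3456) + (-24) + (-6) = -86430; answer -86430
Part III: W2 = -86430; w = 4; f(2) = -2*(0) - 2*(4) = -8; iterating: f(2)=-8, f(3)=16, f(4)=-16, f(5)=0, f(6)=32, f(7)=-64, f(8)=64, f(9)=0, f(10)=-128, f(11)=256, f(12)=-256; answer -256
Part IV: W3 = -256; m = -5; -4*(-5)^2 - 2*(-5)^1 + 3 = (-100) + (10) + (3) = -87; answer -87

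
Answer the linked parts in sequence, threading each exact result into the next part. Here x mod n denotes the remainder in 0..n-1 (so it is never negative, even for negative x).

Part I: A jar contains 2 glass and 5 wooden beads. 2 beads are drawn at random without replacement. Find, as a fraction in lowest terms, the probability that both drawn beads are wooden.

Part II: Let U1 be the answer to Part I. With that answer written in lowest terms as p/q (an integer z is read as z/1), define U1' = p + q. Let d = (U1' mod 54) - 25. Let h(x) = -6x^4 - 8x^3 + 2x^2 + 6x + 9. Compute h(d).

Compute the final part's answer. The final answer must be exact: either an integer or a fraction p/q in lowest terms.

-9387

Part I: total draws C(7,2) = 21; favorable C(5,2) = 10; P = 10/21; answer 10/21
Part II: U1 = 10/21; threaded value p + q = 31; d = 6; -6*(6)^4 - 8*(6)^3 + 2*(6)^2 + 6*(6)^1 + 9 = (-7776) + (-1728) + (72) + (36) + (9) = -9387; answer -9387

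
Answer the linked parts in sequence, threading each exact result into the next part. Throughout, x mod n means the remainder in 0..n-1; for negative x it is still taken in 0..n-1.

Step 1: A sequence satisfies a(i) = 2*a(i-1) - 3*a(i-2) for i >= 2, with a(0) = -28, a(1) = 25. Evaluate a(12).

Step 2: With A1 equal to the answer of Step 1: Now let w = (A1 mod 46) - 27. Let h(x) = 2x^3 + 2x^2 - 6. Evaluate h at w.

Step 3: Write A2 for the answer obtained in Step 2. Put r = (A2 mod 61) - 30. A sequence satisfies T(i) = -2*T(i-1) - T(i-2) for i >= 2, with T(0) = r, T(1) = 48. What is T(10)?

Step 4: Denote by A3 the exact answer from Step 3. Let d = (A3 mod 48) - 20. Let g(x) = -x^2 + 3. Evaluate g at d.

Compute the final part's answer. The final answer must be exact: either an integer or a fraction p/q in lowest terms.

-397

Step 1: a(2) = 2*(25) - 3*(-28) = 134; iterating: a(2)=134, a(3)=193, a(4)=-16, a(5)=-611, a(6)=-1174, a(7)=-515, a(8)=2492, a(9)=6529, a(10)=5582, a(11)=-8423, a(12)=-33592; answer -33592
Step 2: A1 = -33592; w = 7; 2*(7)^3 + 2*(7)^2 - 6 = (686) + (98) + (-6) = 778; answer 778
Step 3: A2 = 778; r = 16; T(2) = -2*(48) - 1*(16) = -112; iterating: T(2)=-112, T(3)=176, T(4)=-240, T(5)=304, T(6)=-368, T(7)=432, T(8)=-496, T(9)=560, T(10)=-624; answer -624
Step 4: A3 = -624; d = -20; -1*(-20)^2 + 3 = (-400) + (3) = -397; answer -397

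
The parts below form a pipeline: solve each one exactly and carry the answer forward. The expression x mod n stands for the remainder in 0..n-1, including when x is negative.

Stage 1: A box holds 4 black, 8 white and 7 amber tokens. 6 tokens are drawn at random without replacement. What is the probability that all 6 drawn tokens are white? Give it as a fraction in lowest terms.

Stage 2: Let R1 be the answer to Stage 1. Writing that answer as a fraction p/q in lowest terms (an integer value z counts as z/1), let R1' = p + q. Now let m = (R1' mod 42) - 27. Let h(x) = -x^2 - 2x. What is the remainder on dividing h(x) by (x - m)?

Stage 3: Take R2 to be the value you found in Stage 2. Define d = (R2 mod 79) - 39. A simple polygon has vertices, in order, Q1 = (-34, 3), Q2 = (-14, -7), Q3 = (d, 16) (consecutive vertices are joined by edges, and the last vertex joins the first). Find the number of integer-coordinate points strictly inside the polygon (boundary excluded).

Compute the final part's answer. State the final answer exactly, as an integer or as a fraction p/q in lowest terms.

444

Stage 1: total draws C(19,6) = 27132; favorable C(8,6) = 28; P = 1/969; answer 1/969
Stage 2: R1 = 1/969; threaded value p + q = 970; m = -23; remainder = value at the root: -1*(-23)^2 - 2*(-23)^1 = (-529) + (46) = -483; answer -483
Stage 3: R2 = -483; d = 31; cross terms: (-34*-7 - -14*3)=280, (-14*16 - 31*-7)=-7, (31*3 - -34*16)=637; twice the area = |910| = 910; area = 455; boundary points = 10 + 1 + 13 = 24; strictly interior points = area - boundary/2 + 1 = 444; answer 444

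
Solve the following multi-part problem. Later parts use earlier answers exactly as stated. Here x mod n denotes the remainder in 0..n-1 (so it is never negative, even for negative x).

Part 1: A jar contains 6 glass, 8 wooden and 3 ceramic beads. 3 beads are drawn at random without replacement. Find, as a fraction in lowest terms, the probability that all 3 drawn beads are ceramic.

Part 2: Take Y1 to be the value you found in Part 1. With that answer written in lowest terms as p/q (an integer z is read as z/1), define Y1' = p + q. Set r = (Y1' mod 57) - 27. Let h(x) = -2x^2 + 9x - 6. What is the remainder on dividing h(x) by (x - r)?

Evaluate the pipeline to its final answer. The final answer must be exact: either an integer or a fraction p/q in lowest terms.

-1221

Part 1: total draws C(17,3) = 680; favorable C(3,3) = 1; P = 1/680; answer 1/680
Part 2: Y1 = 1/680; threaded value p + q = 681; r = 27; remainder = value at the root: -2*(27)^2 + 9*(27)^1 - 6 = (-1458) + (243) + (-6) = -1221; answer -1221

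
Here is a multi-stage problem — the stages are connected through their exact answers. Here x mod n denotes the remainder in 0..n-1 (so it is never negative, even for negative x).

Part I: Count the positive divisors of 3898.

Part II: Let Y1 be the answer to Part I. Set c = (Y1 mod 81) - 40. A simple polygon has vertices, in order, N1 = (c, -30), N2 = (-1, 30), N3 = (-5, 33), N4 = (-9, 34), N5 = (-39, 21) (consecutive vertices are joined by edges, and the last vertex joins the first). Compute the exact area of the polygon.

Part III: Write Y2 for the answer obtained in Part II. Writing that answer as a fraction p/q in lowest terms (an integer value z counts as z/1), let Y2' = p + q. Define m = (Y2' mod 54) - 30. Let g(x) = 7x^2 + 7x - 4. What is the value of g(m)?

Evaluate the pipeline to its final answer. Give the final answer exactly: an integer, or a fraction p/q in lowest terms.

Part I: 3898 = 2 * 1949; number of divisors = (1+1) * (1+1) = 4; answer 4
Part II: Y1 = 4; c = -36; cross terms: (-36*30 - -1*-30)=-1110, (-1*33 - -5*30)=117, (-5*34 - -9*33)=127, (-9*21 - -39*34)=1137, (-39*-30 - -36*21)=1926; twice the area = |2197| = 2197; area = 2197/2; answer 2197/2
Part III: Y2 = 2197/2; threaded value p + q = 2199; m = 9; 7*(9)^2 + 7*(9)^1 - 4 = (567) + (63) + (-4) = 626; answer 626

626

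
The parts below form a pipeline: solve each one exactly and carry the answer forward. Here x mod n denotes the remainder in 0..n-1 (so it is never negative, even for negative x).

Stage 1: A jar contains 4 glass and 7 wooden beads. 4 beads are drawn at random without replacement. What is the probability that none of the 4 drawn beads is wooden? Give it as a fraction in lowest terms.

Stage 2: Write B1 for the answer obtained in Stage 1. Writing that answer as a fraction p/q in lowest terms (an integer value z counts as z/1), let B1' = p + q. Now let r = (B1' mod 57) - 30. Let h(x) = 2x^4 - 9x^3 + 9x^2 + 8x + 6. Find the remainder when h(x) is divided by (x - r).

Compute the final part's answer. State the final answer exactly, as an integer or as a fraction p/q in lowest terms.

Stage 1: total draws C(11,4) = 330; favorable C(4,4) = 1; P = 1/330; answer 1/330
Stage 2: B1 = 1/330; threaded value p + q = 331; r = 16; remainder = value at the root: 2*(16)^4 - 9*(16)^3 + 9*(16)^2 + 8*(16)^1 + 6 = (131072) + (-36864) + (2304) + (128) + (6) = 96646; answer 96646

96646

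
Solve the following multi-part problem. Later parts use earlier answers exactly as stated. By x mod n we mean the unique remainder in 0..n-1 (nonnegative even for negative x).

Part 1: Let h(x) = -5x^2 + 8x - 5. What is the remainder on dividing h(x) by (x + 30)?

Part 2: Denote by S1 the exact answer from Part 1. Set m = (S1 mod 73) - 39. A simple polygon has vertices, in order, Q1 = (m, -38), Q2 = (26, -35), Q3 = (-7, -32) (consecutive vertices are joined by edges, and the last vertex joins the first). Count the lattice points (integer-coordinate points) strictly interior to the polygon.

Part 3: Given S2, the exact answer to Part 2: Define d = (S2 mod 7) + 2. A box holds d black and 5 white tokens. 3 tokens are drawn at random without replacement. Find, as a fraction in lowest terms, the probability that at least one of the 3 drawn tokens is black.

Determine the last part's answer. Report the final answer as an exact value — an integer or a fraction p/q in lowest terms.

Part 1: remainder = value at the root: -5*(-30)^2 + 8*(-30)^1 - 5 = (-4500) + (-240) + (-5) = -4745; answer -4745
Part 2: S1 = -4745; m = -39; cross terms: (-39*-35 - 26*-38)=2353, (26*-32 - -7*-35)=-1077, (-7*-38 - -39*-32)=-982; twice the area = |294| = 294; area = 147; boundary points = 1 + 3 + 2 = 6; strictly interior points = area - boundary/2 + 1 = 145; answer 145
Part 3: S2 = 145; d = 7; total draws C(12,3) = 220; complement C(5,3) = 10; favorable 220 - 10 = 210; P = 21/22; answer 21/22

21/22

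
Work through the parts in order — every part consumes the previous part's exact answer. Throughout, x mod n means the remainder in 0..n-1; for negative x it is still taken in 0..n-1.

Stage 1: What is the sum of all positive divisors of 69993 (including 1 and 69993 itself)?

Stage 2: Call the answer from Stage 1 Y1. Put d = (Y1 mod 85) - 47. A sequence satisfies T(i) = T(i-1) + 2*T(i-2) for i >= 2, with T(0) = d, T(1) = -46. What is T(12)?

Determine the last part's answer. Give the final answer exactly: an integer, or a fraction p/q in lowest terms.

-57326

Stage 1: 69993 = 3^2 * 7 * 11 * 101; sigma = (1 + 3 + 9) * (1 + 7) * (1 + 11) * (1 + 101) = 13 * 8 * 12 * 102 = 127296; answer 127296
Stage 2: Y1 = 127296; d = 4; T(2) = 1*(-46) + 2*(4) = -38; iterating: T(2)=-38, T(3)=-130, T(4)=-206, T(5)=-466, T(6)=-878, T(7)=-1810, T(8)=-3566, T(9)=-7186, T(10)=-14318, T(11)=-28690, T(12)=-57326; answer -57326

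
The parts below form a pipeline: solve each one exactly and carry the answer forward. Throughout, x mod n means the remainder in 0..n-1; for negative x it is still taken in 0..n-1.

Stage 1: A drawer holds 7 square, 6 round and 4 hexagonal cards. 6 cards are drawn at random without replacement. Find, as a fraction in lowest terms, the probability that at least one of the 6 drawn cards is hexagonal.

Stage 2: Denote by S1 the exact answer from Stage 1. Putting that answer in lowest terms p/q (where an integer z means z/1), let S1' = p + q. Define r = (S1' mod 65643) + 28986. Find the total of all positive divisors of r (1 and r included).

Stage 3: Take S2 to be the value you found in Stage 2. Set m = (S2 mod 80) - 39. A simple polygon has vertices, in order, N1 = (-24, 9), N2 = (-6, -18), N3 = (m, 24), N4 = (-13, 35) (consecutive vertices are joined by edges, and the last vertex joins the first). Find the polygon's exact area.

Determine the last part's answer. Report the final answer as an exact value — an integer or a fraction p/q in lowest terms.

Stage 1: total draws C(17,6) = 12376; complement C(13,6) = 1716; favorable 12376 - 1716 = 10660; P = 205/238; answer 205/238
Stage 2: S1 = 205/238; threaded value p + q = 443; r = 29429; 29429 is prime, so its only divisors are 1 and 29429; sigma = 1 + 29429 = 29430; answer 29430
Stage 3: S2 = 29430; m = 31; cross terms: (-24*-18 - -6*9)=486, (-6*24 - 31*-18)=414, (31*35 - -13*24)=1397, (-13*9 - -24*35)=723; twice the area = |3020| = 3020; area = 1510; answer 1510

1510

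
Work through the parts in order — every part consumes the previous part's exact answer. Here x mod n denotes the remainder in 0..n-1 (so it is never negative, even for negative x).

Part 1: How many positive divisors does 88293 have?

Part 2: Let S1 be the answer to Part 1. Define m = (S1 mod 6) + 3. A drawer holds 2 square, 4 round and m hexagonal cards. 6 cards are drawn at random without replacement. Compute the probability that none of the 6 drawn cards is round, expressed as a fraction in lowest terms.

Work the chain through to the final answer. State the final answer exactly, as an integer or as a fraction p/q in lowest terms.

1/66

Part 1: 88293 = 3 * 19 * 1549; number of divisors = (1+1) * (1+1) * (1+1) = 8; answer 8
Part 2: S1 = 8; m = 5; total draws C(11,6) = 462; favorable C(7,6) = 7; P = 1/66; answer 1/66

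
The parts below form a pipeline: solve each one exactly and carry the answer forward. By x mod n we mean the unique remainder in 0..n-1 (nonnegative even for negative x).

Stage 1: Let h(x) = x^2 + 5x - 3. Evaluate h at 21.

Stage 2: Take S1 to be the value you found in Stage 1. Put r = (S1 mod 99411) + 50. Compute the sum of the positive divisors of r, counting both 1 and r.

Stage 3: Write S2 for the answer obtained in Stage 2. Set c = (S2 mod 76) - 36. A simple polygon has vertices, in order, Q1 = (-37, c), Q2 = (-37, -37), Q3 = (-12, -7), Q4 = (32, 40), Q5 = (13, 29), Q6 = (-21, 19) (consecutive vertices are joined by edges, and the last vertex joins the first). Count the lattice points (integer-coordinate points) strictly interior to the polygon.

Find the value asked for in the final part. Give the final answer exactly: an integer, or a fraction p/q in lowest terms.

Stage 1: 1*(21)^2 + 5*(21)^1 - 3 = (441) + (105) + (-3) = 543; answer 543
Stage 2: S1 = 543; r = 593; 593 is prime, so its only divisors are 1 and 593; sigma = 1 + 593 = 594; answer 594
Stage 3: S2 = 594; c = 26; cross terms: (-37*-37 - -37*26)=2331, (-37*-7 - -12*-37)=-185, (-12*40 - 32*-7)=-256, (32*29 - 13*40)=408, (13*19 - -21*29)=856, (-21*26 - -37*19)=157; twice the area = |3311| = 3311; area = 3311/2; boundary points = 63 + 5 + 1 + 1 + 2 + 1 = 73; strictly interior points = area - boundary/2 + 1 = 1620; answer 1620

1620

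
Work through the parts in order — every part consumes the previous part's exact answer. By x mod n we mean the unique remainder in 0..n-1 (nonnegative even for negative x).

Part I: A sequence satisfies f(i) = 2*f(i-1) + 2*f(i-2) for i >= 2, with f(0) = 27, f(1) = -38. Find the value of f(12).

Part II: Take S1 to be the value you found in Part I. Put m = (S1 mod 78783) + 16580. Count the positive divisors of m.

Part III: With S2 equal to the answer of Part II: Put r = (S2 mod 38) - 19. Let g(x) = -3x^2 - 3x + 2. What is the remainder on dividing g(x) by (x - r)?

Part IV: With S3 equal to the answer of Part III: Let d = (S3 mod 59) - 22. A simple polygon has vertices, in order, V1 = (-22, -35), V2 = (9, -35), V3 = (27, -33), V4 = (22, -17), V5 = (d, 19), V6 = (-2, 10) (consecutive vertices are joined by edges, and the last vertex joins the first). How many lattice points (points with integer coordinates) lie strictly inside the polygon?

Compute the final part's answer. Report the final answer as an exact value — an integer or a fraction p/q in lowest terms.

Part I: f(2) = 2*(-38) + 2*(27) = -22; iterating: f(2)=-22, f(3)=-120, f(4)=-284, f(5)=-808, f(6)=-2184, f(7)=-5984, f(8)=-16336, f(9)=-44640, f(10)=-121952, f(11)=-333184, f(12)=-910272; answer -910272
Part II: S1 = -910272; m = 51704; 51704 = 2^3 * 23 * 281; number of divisors = (3+1) * (1+1) * (1+1) = 16; answer 16
Part III: S2 = 16; r = -3; remainder = value at the root: -3*(-3)^2 - 3*(-3)^1 + 2 = (-27) + (9) + (2) = -16; answer -16
Part IV: S3 = -16; d = 21; cross terms: (-22*-35 - 9*-35)=1085, (9*-33 - 27*-35)=648, (27*-17 - 22*-33)=267, (22*19 - 21*-17)=775, (21*10 - -2*19)=248, (-2*-35 - -22*10)=290; twice the area = |3313| = 3313; area = 3313/2; boundary points = 31 + 2 + 1 + 1 + 1 + 5 = 41; strictly interior points = area - boundary/2 + 1 = 1637; answer 1637

1637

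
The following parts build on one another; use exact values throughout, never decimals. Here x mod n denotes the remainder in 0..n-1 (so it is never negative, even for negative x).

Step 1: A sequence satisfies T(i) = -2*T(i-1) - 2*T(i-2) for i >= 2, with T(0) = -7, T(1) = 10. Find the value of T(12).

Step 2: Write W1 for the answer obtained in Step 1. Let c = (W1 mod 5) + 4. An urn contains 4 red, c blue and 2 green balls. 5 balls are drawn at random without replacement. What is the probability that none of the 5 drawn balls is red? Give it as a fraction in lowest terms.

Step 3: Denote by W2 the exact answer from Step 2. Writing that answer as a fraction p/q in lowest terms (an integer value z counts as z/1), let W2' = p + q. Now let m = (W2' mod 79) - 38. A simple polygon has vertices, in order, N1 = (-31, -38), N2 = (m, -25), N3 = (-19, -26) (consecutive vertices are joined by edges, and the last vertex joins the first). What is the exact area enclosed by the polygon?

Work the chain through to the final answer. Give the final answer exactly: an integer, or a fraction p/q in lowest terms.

348

Step 1: T(2) = -2*(10) - 2*(-7) = -6; iterating: T(2)=-6, T(3)=-8, T(4)=28, T(5)=-40, T(6)=24, T(7)=32, T(8)=-112, T(9)=160, T(10)=-96, T(11)=-128, T(12)=448; answer 448
Step 2: W1 = 448; c = 7; total draws C(13,5) = 1287; favorable C(9,5) = 126; P = 14/143; answer 14/143
Step 3: W2 = 14/143; threaded value p + q = 157; m = 40; cross terms: (-31*-25 - 40*-38)=2295, (40*-26 - -19*-25)=-1515, (-19*-38 - -31*-26)=-84; twice the area = |696| = 696; area = 348; answer 348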